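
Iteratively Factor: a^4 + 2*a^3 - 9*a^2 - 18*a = (a)*(a^3 + 2*a^2 - 9*a - 18) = a*(a + 3)*(a^2 - a - 6) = a*(a + 2)*(a + 3)*(a - 3)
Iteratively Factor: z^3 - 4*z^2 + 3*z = (z - 3)*(z^2 - z) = (z - 3)*(z - 1)*(z)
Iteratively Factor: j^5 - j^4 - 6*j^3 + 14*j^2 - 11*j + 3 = (j - 1)*(j^4 - 6*j^2 + 8*j - 3) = (j - 1)*(j + 3)*(j^3 - 3*j^2 + 3*j - 1) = (j - 1)^2*(j + 3)*(j^2 - 2*j + 1) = (j - 1)^3*(j + 3)*(j - 1)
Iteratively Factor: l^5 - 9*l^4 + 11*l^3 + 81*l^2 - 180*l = (l - 4)*(l^4 - 5*l^3 - 9*l^2 + 45*l) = l*(l - 4)*(l^3 - 5*l^2 - 9*l + 45) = l*(l - 4)*(l + 3)*(l^2 - 8*l + 15) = l*(l - 5)*(l - 4)*(l + 3)*(l - 3)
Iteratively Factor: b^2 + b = (b + 1)*(b)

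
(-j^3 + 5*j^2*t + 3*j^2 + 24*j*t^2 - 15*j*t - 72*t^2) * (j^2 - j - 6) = -j^5 + 5*j^4*t + 4*j^4 + 24*j^3*t^2 - 20*j^3*t + 3*j^3 - 96*j^2*t^2 - 15*j^2*t - 18*j^2 - 72*j*t^2 + 90*j*t + 432*t^2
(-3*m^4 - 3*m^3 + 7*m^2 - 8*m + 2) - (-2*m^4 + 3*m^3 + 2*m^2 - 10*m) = -m^4 - 6*m^3 + 5*m^2 + 2*m + 2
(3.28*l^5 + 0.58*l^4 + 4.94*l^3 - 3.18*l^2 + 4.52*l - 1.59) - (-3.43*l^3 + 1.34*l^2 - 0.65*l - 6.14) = 3.28*l^5 + 0.58*l^4 + 8.37*l^3 - 4.52*l^2 + 5.17*l + 4.55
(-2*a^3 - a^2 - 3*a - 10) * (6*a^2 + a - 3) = -12*a^5 - 8*a^4 - 13*a^3 - 60*a^2 - a + 30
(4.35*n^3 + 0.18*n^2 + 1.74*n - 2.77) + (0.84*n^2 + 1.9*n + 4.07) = 4.35*n^3 + 1.02*n^2 + 3.64*n + 1.3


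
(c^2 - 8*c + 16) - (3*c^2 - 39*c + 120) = -2*c^2 + 31*c - 104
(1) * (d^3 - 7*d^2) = d^3 - 7*d^2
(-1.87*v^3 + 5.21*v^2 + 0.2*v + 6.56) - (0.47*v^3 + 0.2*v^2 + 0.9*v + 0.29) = -2.34*v^3 + 5.01*v^2 - 0.7*v + 6.27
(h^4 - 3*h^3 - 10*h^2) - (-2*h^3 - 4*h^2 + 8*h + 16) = h^4 - h^3 - 6*h^2 - 8*h - 16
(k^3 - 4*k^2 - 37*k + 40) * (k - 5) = k^4 - 9*k^3 - 17*k^2 + 225*k - 200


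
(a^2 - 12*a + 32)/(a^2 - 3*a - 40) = (a - 4)/(a + 5)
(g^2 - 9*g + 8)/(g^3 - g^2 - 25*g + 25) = (g - 8)/(g^2 - 25)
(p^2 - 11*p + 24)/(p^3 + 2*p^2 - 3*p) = (p^2 - 11*p + 24)/(p*(p^2 + 2*p - 3))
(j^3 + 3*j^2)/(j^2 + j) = j*(j + 3)/(j + 1)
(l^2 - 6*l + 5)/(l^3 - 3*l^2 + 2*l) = (l - 5)/(l*(l - 2))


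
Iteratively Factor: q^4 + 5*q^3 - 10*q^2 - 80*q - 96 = (q + 3)*(q^3 + 2*q^2 - 16*q - 32) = (q - 4)*(q + 3)*(q^2 + 6*q + 8) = (q - 4)*(q + 3)*(q + 4)*(q + 2)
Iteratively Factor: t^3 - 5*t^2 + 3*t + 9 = (t - 3)*(t^2 - 2*t - 3) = (t - 3)*(t + 1)*(t - 3)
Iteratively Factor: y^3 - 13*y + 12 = (y - 3)*(y^2 + 3*y - 4) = (y - 3)*(y - 1)*(y + 4)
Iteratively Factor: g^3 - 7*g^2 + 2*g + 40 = (g - 5)*(g^2 - 2*g - 8) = (g - 5)*(g - 4)*(g + 2)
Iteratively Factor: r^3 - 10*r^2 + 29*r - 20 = (r - 4)*(r^2 - 6*r + 5) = (r - 4)*(r - 1)*(r - 5)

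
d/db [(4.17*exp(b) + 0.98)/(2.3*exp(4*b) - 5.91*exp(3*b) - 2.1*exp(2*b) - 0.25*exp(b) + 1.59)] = (-28.773*exp(4*b) + 40.2734*exp(3*b) + 26.1324*exp(2*b) + 4.116*exp(b) + 6.8753)*exp(b)/(5.29*exp(8*b) - 27.186*exp(7*b) + 25.2681*exp(6*b) + 23.672*exp(5*b) + 14.679*exp(4*b) - 17.7438*exp(3*b) - 6.6155*exp(2*b) - 0.795*exp(b) + 2.5281)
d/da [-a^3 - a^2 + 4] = a*(-3*a - 2)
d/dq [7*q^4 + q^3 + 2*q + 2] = 28*q^3 + 3*q^2 + 2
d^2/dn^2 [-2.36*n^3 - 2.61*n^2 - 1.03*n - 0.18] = -14.16*n - 5.22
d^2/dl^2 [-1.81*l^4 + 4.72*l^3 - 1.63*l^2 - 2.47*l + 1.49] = -21.72*l^2 + 28.32*l - 3.26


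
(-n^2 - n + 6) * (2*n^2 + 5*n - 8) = -2*n^4 - 7*n^3 + 15*n^2 + 38*n - 48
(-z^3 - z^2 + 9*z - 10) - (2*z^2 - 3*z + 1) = -z^3 - 3*z^2 + 12*z - 11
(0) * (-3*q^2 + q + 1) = 0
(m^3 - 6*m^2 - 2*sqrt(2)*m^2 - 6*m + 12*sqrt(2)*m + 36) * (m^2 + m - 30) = m^5 - 5*m^4 - 2*sqrt(2)*m^4 - 42*m^3 + 10*sqrt(2)*m^3 + 72*sqrt(2)*m^2 + 210*m^2 - 360*sqrt(2)*m + 216*m - 1080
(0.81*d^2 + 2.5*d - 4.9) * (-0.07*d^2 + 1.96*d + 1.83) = -0.0567*d^4 + 1.4126*d^3 + 6.7253*d^2 - 5.029*d - 8.967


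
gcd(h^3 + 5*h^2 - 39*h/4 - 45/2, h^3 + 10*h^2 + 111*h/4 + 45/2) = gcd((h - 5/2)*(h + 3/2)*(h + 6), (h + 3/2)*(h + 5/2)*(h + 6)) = h^2 + 15*h/2 + 9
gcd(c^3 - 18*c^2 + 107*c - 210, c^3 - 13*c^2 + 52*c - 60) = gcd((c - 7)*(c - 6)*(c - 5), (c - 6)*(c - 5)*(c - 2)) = c^2 - 11*c + 30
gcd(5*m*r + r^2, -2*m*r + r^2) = r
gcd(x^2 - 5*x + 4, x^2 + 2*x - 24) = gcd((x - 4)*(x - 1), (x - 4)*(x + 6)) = x - 4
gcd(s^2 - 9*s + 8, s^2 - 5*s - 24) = s - 8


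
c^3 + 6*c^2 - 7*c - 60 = (c - 3)*(c + 4)*(c + 5)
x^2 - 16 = (x - 4)*(x + 4)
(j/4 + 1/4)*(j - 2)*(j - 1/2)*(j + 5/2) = j^4/4 + j^3/4 - 21*j^2/16 - 11*j/16 + 5/8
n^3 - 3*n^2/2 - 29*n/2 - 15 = (n - 5)*(n + 3/2)*(n + 2)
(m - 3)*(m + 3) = m^2 - 9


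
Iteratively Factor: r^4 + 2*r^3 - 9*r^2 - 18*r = (r - 3)*(r^3 + 5*r^2 + 6*r) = (r - 3)*(r + 2)*(r^2 + 3*r) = r*(r - 3)*(r + 2)*(r + 3)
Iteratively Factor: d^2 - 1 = (d + 1)*(d - 1)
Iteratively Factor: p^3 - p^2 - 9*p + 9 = (p + 3)*(p^2 - 4*p + 3) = (p - 1)*(p + 3)*(p - 3)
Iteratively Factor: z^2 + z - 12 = (z + 4)*(z - 3)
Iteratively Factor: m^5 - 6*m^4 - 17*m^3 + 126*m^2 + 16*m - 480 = (m - 3)*(m^4 - 3*m^3 - 26*m^2 + 48*m + 160) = (m - 3)*(m + 2)*(m^3 - 5*m^2 - 16*m + 80) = (m - 5)*(m - 3)*(m + 2)*(m^2 - 16) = (m - 5)*(m - 3)*(m + 2)*(m + 4)*(m - 4)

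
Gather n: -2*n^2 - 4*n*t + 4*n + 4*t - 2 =-2*n^2 + n*(4 - 4*t) + 4*t - 2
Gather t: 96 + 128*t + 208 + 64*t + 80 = 192*t + 384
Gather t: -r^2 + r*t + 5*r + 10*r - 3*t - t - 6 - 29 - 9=-r^2 + 15*r + t*(r - 4) - 44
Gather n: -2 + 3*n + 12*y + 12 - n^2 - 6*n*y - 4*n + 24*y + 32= -n^2 + n*(-6*y - 1) + 36*y + 42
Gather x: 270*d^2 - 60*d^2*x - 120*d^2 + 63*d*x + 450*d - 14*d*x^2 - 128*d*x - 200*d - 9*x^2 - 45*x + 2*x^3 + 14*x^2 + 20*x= 150*d^2 + 250*d + 2*x^3 + x^2*(5 - 14*d) + x*(-60*d^2 - 65*d - 25)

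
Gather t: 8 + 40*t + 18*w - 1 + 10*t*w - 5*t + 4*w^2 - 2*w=t*(10*w + 35) + 4*w^2 + 16*w + 7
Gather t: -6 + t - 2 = t - 8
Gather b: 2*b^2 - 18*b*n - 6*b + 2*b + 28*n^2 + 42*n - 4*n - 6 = 2*b^2 + b*(-18*n - 4) + 28*n^2 + 38*n - 6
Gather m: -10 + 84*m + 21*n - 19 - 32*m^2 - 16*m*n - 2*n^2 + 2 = -32*m^2 + m*(84 - 16*n) - 2*n^2 + 21*n - 27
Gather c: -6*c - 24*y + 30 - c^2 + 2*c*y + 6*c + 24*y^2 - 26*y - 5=-c^2 + 2*c*y + 24*y^2 - 50*y + 25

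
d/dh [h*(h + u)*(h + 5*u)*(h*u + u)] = u*(4*h^3 + 18*h^2*u + 3*h^2 + 10*h*u^2 + 12*h*u + 5*u^2)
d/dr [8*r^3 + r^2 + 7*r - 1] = 24*r^2 + 2*r + 7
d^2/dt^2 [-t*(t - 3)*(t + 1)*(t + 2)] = 14 - 12*t^2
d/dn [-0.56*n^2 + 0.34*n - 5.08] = 0.34 - 1.12*n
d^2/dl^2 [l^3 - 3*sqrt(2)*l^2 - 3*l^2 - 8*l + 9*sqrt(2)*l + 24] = 6*l - 6*sqrt(2) - 6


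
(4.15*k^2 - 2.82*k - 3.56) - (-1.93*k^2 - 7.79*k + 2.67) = 6.08*k^2 + 4.97*k - 6.23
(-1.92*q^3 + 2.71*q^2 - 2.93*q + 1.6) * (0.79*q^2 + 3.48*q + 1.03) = -1.5168*q^5 - 4.5407*q^4 + 5.1385*q^3 - 6.1411*q^2 + 2.5501*q + 1.648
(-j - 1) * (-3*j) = 3*j^2 + 3*j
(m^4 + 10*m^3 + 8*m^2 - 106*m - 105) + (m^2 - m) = m^4 + 10*m^3 + 9*m^2 - 107*m - 105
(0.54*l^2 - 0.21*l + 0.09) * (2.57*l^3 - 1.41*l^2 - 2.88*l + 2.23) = 1.3878*l^5 - 1.3011*l^4 - 1.0278*l^3 + 1.6821*l^2 - 0.7275*l + 0.2007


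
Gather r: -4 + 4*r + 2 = 4*r - 2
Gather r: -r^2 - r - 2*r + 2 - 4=-r^2 - 3*r - 2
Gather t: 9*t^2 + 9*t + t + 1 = 9*t^2 + 10*t + 1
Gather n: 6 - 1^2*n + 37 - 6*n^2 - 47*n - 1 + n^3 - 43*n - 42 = n^3 - 6*n^2 - 91*n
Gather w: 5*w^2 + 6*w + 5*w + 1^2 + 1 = 5*w^2 + 11*w + 2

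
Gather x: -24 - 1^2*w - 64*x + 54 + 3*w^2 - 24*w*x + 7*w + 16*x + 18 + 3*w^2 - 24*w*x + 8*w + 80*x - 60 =6*w^2 + 14*w + x*(32 - 48*w) - 12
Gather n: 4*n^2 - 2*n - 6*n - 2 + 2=4*n^2 - 8*n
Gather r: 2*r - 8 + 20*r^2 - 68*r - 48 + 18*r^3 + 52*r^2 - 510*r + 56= 18*r^3 + 72*r^2 - 576*r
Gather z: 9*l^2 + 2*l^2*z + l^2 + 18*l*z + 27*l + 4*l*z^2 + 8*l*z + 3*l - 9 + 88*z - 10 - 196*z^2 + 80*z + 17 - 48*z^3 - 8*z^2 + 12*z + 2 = 10*l^2 + 30*l - 48*z^3 + z^2*(4*l - 204) + z*(2*l^2 + 26*l + 180)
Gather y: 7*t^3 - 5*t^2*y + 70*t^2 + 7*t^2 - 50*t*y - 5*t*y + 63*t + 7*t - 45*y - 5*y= 7*t^3 + 77*t^2 + 70*t + y*(-5*t^2 - 55*t - 50)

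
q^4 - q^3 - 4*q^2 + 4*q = q*(q - 2)*(q - 1)*(q + 2)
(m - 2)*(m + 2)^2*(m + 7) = m^4 + 9*m^3 + 10*m^2 - 36*m - 56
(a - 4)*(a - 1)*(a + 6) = a^3 + a^2 - 26*a + 24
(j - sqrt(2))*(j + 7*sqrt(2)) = j^2 + 6*sqrt(2)*j - 14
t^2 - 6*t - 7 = (t - 7)*(t + 1)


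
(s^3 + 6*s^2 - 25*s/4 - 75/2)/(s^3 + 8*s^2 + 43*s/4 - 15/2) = (2*s - 5)/(2*s - 1)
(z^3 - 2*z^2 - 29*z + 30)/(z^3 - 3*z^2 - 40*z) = (z^2 - 7*z + 6)/(z*(z - 8))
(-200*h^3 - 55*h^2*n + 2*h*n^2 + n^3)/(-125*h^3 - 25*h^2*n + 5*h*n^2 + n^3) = (8*h - n)/(5*h - n)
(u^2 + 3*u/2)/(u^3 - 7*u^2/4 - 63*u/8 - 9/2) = 4*u/(4*u^2 - 13*u - 12)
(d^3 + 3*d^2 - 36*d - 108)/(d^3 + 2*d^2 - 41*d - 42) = (d^2 + 9*d + 18)/(d^2 + 8*d + 7)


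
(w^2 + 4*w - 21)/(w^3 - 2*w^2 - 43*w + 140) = (w - 3)/(w^2 - 9*w + 20)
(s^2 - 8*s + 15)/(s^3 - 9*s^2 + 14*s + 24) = (s^2 - 8*s + 15)/(s^3 - 9*s^2 + 14*s + 24)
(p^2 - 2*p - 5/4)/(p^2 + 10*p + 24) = (p^2 - 2*p - 5/4)/(p^2 + 10*p + 24)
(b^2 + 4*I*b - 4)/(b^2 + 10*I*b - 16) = (b + 2*I)/(b + 8*I)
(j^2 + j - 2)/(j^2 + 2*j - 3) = (j + 2)/(j + 3)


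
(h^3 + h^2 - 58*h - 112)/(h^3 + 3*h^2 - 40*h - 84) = (h - 8)/(h - 6)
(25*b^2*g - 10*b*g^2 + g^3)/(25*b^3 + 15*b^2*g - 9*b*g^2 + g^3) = g/(b + g)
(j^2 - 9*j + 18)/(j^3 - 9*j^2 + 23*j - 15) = (j - 6)/(j^2 - 6*j + 5)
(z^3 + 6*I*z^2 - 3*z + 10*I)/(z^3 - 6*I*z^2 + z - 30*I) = (z^2 + 4*I*z + 5)/(z^2 - 8*I*z - 15)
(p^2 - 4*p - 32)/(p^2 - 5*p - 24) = (p + 4)/(p + 3)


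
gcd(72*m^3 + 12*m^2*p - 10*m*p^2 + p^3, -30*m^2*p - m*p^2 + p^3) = -6*m + p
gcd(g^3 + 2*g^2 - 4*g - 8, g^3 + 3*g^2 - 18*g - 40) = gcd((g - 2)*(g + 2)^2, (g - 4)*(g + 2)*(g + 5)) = g + 2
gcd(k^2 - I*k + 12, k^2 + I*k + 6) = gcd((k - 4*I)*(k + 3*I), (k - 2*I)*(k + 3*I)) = k + 3*I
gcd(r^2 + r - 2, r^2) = 1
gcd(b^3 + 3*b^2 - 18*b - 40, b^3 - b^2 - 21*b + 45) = b + 5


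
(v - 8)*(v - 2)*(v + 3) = v^3 - 7*v^2 - 14*v + 48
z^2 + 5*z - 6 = (z - 1)*(z + 6)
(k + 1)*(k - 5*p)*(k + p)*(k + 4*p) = k^4 + k^3 - 21*k^2*p^2 - 20*k*p^3 - 21*k*p^2 - 20*p^3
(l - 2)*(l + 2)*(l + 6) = l^3 + 6*l^2 - 4*l - 24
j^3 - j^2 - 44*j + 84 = (j - 6)*(j - 2)*(j + 7)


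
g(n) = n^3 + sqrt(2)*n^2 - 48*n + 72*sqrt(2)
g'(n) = 3*n^2 + 2*sqrt(2)*n - 48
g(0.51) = 77.84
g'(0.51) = -45.78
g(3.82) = -5.16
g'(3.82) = 6.58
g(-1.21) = 160.20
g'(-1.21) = -47.03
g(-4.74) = 254.62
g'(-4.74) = 6.00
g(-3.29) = 239.44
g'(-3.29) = -24.83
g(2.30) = 11.07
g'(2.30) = -25.62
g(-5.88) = 229.66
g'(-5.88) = 39.09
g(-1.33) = 165.81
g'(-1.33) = -46.46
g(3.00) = -2.45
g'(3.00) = -12.51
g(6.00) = 80.74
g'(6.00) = 76.97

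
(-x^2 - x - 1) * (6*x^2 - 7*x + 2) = -6*x^4 + x^3 - x^2 + 5*x - 2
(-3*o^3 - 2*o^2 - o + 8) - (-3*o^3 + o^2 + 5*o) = -3*o^2 - 6*o + 8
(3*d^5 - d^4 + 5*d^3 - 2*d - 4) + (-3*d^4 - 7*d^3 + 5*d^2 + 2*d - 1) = 3*d^5 - 4*d^4 - 2*d^3 + 5*d^2 - 5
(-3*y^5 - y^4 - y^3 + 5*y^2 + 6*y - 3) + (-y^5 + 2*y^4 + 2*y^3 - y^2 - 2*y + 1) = -4*y^5 + y^4 + y^3 + 4*y^2 + 4*y - 2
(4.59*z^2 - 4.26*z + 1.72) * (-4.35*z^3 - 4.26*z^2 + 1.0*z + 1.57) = -19.9665*z^5 - 1.0224*z^4 + 15.2556*z^3 - 4.3809*z^2 - 4.9682*z + 2.7004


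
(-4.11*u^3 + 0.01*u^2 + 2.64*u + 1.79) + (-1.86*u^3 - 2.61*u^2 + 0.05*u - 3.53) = -5.97*u^3 - 2.6*u^2 + 2.69*u - 1.74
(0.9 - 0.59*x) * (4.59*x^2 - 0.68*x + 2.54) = -2.7081*x^3 + 4.5322*x^2 - 2.1106*x + 2.286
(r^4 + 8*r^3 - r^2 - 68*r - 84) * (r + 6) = r^5 + 14*r^4 + 47*r^3 - 74*r^2 - 492*r - 504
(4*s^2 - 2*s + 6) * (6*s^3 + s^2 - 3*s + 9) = 24*s^5 - 8*s^4 + 22*s^3 + 48*s^2 - 36*s + 54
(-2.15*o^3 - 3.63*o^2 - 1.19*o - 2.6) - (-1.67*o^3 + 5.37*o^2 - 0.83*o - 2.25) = -0.48*o^3 - 9.0*o^2 - 0.36*o - 0.35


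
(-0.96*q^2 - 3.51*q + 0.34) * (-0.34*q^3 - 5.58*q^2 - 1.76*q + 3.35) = 0.3264*q^5 + 6.5502*q^4 + 21.1598*q^3 + 1.0644*q^2 - 12.3569*q + 1.139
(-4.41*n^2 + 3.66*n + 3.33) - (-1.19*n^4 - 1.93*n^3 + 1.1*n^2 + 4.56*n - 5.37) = 1.19*n^4 + 1.93*n^3 - 5.51*n^2 - 0.899999999999999*n + 8.7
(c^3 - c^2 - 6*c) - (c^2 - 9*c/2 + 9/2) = c^3 - 2*c^2 - 3*c/2 - 9/2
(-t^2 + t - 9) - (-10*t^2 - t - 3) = 9*t^2 + 2*t - 6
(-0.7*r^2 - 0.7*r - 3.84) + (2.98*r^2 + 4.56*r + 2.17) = 2.28*r^2 + 3.86*r - 1.67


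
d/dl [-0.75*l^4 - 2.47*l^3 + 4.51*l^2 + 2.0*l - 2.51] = -3.0*l^3 - 7.41*l^2 + 9.02*l + 2.0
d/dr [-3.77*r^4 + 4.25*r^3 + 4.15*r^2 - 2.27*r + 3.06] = -15.08*r^3 + 12.75*r^2 + 8.3*r - 2.27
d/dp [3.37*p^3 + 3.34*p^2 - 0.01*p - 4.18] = 10.11*p^2 + 6.68*p - 0.01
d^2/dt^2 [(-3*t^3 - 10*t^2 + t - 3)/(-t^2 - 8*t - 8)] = 2*(87*t^3 + 345*t^2 + 672*t + 872)/(t^6 + 24*t^5 + 216*t^4 + 896*t^3 + 1728*t^2 + 1536*t + 512)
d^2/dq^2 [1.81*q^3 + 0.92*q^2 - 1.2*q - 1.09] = 10.86*q + 1.84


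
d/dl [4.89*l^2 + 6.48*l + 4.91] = 9.78*l + 6.48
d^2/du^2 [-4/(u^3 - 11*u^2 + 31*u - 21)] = 8*((3*u - 11)*(u^3 - 11*u^2 + 31*u - 21) - (3*u^2 - 22*u + 31)^2)/(u^3 - 11*u^2 + 31*u - 21)^3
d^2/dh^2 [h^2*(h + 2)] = 6*h + 4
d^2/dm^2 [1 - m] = 0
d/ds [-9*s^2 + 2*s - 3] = 2 - 18*s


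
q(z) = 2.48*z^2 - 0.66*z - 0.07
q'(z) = 4.96*z - 0.66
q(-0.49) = 0.85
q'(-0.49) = -3.09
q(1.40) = 3.87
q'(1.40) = 6.28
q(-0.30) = 0.35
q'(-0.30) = -2.15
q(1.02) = 1.84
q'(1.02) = 4.40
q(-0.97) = 2.90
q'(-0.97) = -5.47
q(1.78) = 6.61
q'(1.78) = 8.17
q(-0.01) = -0.06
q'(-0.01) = -0.71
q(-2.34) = 15.05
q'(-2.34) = -12.27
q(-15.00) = 567.83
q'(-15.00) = -75.06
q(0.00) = -0.07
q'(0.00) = -0.66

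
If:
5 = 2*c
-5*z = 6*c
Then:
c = 5/2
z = -3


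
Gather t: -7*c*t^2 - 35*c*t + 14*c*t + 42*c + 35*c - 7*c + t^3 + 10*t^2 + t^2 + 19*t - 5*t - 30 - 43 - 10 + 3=70*c + t^3 + t^2*(11 - 7*c) + t*(14 - 21*c) - 80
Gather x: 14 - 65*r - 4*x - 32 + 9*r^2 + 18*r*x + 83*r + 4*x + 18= 9*r^2 + 18*r*x + 18*r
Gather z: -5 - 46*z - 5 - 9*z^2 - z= -9*z^2 - 47*z - 10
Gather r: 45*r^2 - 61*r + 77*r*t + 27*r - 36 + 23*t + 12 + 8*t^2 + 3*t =45*r^2 + r*(77*t - 34) + 8*t^2 + 26*t - 24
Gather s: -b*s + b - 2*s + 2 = b + s*(-b - 2) + 2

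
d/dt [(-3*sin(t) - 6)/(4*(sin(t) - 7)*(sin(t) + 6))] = 3*(sin(t)^2 + 4*sin(t) + 40)*cos(t)/(4*(sin(t) - 7)^2*(sin(t) + 6)^2)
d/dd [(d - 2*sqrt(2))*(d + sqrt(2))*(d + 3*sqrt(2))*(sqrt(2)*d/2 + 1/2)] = 2*sqrt(2)*d^3 + 15*d^2/2 - 8*sqrt(2)*d - 17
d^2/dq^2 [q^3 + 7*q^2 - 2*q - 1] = 6*q + 14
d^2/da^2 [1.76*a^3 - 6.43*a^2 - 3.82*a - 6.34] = 10.56*a - 12.86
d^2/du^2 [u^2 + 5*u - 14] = 2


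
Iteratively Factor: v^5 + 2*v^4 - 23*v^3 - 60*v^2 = (v - 5)*(v^4 + 7*v^3 + 12*v^2) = (v - 5)*(v + 4)*(v^3 + 3*v^2) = (v - 5)*(v + 3)*(v + 4)*(v^2) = v*(v - 5)*(v + 3)*(v + 4)*(v)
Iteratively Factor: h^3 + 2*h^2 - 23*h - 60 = (h + 4)*(h^2 - 2*h - 15) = (h + 3)*(h + 4)*(h - 5)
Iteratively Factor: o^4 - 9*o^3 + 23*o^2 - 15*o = (o - 1)*(o^3 - 8*o^2 + 15*o) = (o - 5)*(o - 1)*(o^2 - 3*o) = o*(o - 5)*(o - 1)*(o - 3)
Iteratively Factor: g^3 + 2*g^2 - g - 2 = (g - 1)*(g^2 + 3*g + 2) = (g - 1)*(g + 1)*(g + 2)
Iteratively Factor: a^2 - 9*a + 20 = (a - 5)*(a - 4)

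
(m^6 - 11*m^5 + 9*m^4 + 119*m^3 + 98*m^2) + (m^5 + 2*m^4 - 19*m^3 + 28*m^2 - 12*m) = m^6 - 10*m^5 + 11*m^4 + 100*m^3 + 126*m^2 - 12*m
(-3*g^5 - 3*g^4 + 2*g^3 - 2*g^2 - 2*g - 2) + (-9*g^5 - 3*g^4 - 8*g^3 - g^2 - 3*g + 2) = -12*g^5 - 6*g^4 - 6*g^3 - 3*g^2 - 5*g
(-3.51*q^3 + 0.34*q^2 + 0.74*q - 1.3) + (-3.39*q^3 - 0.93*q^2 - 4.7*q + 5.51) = -6.9*q^3 - 0.59*q^2 - 3.96*q + 4.21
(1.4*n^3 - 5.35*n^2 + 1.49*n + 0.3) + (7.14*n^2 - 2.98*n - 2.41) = 1.4*n^3 + 1.79*n^2 - 1.49*n - 2.11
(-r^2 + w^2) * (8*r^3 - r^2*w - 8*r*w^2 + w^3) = -8*r^5 + r^4*w + 16*r^3*w^2 - 2*r^2*w^3 - 8*r*w^4 + w^5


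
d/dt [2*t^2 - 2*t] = 4*t - 2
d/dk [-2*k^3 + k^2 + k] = -6*k^2 + 2*k + 1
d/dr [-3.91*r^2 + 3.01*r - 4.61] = 3.01 - 7.82*r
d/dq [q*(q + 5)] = 2*q + 5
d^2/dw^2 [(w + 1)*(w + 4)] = 2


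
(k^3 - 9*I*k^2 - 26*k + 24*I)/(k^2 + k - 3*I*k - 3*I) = (k^2 - 6*I*k - 8)/(k + 1)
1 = 1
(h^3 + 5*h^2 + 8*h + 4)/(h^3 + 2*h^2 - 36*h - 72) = (h^2 + 3*h + 2)/(h^2 - 36)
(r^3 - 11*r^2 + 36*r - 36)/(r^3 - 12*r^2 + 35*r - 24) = (r^2 - 8*r + 12)/(r^2 - 9*r + 8)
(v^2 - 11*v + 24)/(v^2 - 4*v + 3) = (v - 8)/(v - 1)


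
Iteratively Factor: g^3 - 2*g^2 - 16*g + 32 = (g - 2)*(g^2 - 16) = (g - 4)*(g - 2)*(g + 4)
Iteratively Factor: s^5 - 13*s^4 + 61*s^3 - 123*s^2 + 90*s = (s - 2)*(s^4 - 11*s^3 + 39*s^2 - 45*s) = (s - 5)*(s - 2)*(s^3 - 6*s^2 + 9*s) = (s - 5)*(s - 3)*(s - 2)*(s^2 - 3*s) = (s - 5)*(s - 3)^2*(s - 2)*(s)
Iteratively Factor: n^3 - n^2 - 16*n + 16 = (n - 1)*(n^2 - 16) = (n - 1)*(n + 4)*(n - 4)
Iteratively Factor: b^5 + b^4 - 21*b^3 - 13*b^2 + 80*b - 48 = (b - 1)*(b^4 + 2*b^3 - 19*b^2 - 32*b + 48) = (b - 1)*(b + 4)*(b^3 - 2*b^2 - 11*b + 12) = (b - 1)*(b + 3)*(b + 4)*(b^2 - 5*b + 4) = (b - 1)^2*(b + 3)*(b + 4)*(b - 4)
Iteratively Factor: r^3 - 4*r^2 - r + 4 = (r - 1)*(r^2 - 3*r - 4) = (r - 4)*(r - 1)*(r + 1)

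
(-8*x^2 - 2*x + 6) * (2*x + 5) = -16*x^3 - 44*x^2 + 2*x + 30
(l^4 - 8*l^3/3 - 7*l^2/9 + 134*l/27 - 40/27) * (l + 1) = l^5 - 5*l^4/3 - 31*l^3/9 + 113*l^2/27 + 94*l/27 - 40/27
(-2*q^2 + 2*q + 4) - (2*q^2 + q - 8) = -4*q^2 + q + 12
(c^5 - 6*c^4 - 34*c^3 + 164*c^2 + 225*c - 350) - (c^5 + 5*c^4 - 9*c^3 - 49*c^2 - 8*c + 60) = -11*c^4 - 25*c^3 + 213*c^2 + 233*c - 410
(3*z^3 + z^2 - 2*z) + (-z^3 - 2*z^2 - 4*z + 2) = 2*z^3 - z^2 - 6*z + 2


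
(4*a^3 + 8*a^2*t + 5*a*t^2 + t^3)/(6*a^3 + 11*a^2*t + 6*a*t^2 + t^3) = (2*a + t)/(3*a + t)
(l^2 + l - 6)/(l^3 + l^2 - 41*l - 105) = (l - 2)/(l^2 - 2*l - 35)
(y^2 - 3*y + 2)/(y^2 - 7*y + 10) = (y - 1)/(y - 5)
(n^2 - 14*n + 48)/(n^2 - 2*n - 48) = (n - 6)/(n + 6)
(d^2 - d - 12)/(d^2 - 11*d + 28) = (d + 3)/(d - 7)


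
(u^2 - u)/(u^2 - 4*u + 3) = u/(u - 3)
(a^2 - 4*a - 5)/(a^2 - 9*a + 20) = (a + 1)/(a - 4)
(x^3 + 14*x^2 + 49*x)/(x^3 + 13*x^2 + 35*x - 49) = x/(x - 1)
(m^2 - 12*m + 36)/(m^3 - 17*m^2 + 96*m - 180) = 1/(m - 5)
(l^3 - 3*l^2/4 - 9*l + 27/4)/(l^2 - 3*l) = l + 9/4 - 9/(4*l)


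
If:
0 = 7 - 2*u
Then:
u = 7/2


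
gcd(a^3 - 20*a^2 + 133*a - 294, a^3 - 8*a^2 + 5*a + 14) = a - 7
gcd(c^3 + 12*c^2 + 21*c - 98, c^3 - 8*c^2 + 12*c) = c - 2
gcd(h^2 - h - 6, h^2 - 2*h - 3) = h - 3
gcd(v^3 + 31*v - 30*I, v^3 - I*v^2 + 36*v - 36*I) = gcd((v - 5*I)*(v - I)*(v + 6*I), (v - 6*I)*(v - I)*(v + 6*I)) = v^2 + 5*I*v + 6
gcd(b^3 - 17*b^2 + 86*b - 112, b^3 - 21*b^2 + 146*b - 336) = b^2 - 15*b + 56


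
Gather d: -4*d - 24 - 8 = -4*d - 32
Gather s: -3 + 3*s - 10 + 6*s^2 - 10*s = 6*s^2 - 7*s - 13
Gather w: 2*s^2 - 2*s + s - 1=2*s^2 - s - 1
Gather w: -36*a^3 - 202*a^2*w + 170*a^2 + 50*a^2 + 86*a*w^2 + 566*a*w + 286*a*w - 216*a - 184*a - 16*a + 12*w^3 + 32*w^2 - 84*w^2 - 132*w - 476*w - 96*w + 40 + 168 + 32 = -36*a^3 + 220*a^2 - 416*a + 12*w^3 + w^2*(86*a - 52) + w*(-202*a^2 + 852*a - 704) + 240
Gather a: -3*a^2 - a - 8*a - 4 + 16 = -3*a^2 - 9*a + 12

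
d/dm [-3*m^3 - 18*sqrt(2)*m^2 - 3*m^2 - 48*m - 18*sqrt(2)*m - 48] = -9*m^2 - 36*sqrt(2)*m - 6*m - 48 - 18*sqrt(2)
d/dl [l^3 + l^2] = l*(3*l + 2)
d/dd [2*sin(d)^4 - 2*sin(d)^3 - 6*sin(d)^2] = 2*(4*sin(d)^2 - 3*sin(d) - 6)*sin(d)*cos(d)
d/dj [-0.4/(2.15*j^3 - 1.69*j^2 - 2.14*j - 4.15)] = (2.58*j^2 - 1.352*j - 0.856)/(-2.15*j^3 + 1.69*j^2 + 2.14*j + 4.15)^2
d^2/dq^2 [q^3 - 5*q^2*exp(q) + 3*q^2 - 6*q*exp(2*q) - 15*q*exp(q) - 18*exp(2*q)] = -5*q^2*exp(q) - 24*q*exp(2*q) - 35*q*exp(q) + 6*q - 96*exp(2*q) - 40*exp(q) + 6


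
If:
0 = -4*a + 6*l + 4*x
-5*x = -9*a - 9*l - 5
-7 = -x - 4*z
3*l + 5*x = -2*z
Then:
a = -6/7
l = -2/21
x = -5/7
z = 27/14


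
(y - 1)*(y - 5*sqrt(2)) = y^2 - 5*sqrt(2)*y - y + 5*sqrt(2)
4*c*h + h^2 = h*(4*c + h)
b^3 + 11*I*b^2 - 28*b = b*(b + 4*I)*(b + 7*I)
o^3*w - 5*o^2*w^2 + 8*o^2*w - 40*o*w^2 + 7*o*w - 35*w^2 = (o + 7)*(o - 5*w)*(o*w + w)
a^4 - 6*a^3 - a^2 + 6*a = a*(a - 6)*(a - 1)*(a + 1)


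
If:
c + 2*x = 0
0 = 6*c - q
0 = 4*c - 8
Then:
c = 2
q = 12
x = -1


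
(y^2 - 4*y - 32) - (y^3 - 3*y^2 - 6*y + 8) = -y^3 + 4*y^2 + 2*y - 40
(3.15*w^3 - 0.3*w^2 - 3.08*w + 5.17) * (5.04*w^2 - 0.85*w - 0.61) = 15.876*w^5 - 4.1895*w^4 - 17.1897*w^3 + 28.8578*w^2 - 2.5157*w - 3.1537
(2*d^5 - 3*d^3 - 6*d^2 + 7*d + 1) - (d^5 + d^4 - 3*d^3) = d^5 - d^4 - 6*d^2 + 7*d + 1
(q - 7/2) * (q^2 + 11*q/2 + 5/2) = q^3 + 2*q^2 - 67*q/4 - 35/4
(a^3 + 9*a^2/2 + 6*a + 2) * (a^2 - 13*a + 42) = a^5 - 17*a^4/2 - 21*a^3/2 + 113*a^2 + 226*a + 84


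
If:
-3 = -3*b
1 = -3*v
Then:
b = 1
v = -1/3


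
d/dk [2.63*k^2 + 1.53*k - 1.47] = 5.26*k + 1.53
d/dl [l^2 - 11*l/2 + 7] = 2*l - 11/2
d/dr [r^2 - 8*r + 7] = 2*r - 8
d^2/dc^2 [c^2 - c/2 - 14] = 2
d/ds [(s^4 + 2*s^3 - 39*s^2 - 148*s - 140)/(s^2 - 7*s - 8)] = (2*s^5 - 19*s^4 - 60*s^3 + 373*s^2 + 904*s + 204)/(s^4 - 14*s^3 + 33*s^2 + 112*s + 64)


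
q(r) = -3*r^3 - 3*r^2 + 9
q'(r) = -9*r^2 - 6*r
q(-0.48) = 8.64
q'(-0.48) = 0.81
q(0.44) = 8.16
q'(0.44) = -4.38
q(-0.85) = 8.67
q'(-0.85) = -1.40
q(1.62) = -11.63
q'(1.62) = -33.34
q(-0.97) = 8.92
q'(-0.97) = -2.65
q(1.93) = -23.74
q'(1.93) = -45.10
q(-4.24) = 183.74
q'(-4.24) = -136.36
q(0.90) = 4.38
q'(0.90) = -12.69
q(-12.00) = 4761.00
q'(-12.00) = -1224.00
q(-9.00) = 1953.00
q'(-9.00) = -675.00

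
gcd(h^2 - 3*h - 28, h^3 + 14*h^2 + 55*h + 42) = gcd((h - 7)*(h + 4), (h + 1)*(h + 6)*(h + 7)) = 1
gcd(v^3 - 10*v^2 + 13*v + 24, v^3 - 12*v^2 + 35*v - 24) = v^2 - 11*v + 24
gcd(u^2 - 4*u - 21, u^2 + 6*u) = 1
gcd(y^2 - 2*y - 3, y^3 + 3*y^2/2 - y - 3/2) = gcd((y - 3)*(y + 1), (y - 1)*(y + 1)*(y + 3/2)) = y + 1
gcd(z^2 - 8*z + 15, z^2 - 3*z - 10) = z - 5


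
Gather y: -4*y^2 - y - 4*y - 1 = -4*y^2 - 5*y - 1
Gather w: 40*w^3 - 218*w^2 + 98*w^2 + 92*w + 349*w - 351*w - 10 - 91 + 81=40*w^3 - 120*w^2 + 90*w - 20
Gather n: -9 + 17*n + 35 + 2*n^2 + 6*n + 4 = 2*n^2 + 23*n + 30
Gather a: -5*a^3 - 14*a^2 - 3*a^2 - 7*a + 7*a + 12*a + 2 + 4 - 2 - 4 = -5*a^3 - 17*a^2 + 12*a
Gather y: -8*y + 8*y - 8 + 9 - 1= 0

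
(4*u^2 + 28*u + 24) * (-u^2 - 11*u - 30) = -4*u^4 - 72*u^3 - 452*u^2 - 1104*u - 720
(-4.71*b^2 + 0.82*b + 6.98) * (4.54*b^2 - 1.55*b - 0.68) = -21.3834*b^4 + 11.0233*b^3 + 33.621*b^2 - 11.3766*b - 4.7464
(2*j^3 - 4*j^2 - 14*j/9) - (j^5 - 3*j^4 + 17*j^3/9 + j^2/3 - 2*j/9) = -j^5 + 3*j^4 + j^3/9 - 13*j^2/3 - 4*j/3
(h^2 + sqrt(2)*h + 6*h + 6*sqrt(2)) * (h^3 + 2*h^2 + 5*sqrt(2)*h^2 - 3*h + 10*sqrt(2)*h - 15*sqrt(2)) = h^5 + 8*h^4 + 6*sqrt(2)*h^4 + 19*h^3 + 48*sqrt(2)*h^3 + 62*h^2 + 54*sqrt(2)*h^2 - 108*sqrt(2)*h + 90*h - 180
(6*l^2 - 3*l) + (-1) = 6*l^2 - 3*l - 1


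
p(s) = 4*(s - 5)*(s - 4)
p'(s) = 8*s - 36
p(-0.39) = 94.65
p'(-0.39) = -39.12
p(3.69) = 1.62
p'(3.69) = -6.48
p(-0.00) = 80.00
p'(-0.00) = -36.00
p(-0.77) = 110.09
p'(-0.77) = -42.16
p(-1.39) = 137.77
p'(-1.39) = -47.12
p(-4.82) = 346.45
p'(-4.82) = -74.56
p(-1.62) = 148.82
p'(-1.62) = -48.96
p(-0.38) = 94.26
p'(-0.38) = -39.04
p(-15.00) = 1520.00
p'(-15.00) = -156.00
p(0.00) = 80.00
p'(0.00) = -36.00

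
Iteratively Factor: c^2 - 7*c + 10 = (c - 5)*(c - 2)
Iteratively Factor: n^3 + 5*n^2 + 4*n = (n)*(n^2 + 5*n + 4) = n*(n + 4)*(n + 1)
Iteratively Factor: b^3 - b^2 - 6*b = (b + 2)*(b^2 - 3*b) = b*(b + 2)*(b - 3)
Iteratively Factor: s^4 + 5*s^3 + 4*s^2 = (s)*(s^3 + 5*s^2 + 4*s) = s*(s + 4)*(s^2 + s) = s^2*(s + 4)*(s + 1)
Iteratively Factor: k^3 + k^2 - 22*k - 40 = (k + 4)*(k^2 - 3*k - 10) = (k - 5)*(k + 4)*(k + 2)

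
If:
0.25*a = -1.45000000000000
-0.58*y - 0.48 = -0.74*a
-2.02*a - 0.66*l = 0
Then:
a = -5.80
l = 17.75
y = -8.23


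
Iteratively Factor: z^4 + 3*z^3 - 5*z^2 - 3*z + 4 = (z - 1)*(z^3 + 4*z^2 - z - 4) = (z - 1)^2*(z^2 + 5*z + 4) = (z - 1)^2*(z + 1)*(z + 4)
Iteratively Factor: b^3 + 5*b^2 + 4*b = (b + 4)*(b^2 + b) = (b + 1)*(b + 4)*(b)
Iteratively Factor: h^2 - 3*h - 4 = (h - 4)*(h + 1)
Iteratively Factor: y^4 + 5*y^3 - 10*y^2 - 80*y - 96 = (y + 2)*(y^3 + 3*y^2 - 16*y - 48) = (y - 4)*(y + 2)*(y^2 + 7*y + 12) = (y - 4)*(y + 2)*(y + 3)*(y + 4)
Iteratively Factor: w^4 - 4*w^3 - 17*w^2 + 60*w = (w - 5)*(w^3 + w^2 - 12*w) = (w - 5)*(w + 4)*(w^2 - 3*w) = (w - 5)*(w - 3)*(w + 4)*(w)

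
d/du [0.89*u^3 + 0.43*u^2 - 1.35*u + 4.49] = 2.67*u^2 + 0.86*u - 1.35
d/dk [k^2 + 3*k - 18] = 2*k + 3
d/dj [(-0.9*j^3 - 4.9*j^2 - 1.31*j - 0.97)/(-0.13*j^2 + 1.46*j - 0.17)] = (0.117*j^4 - 2.628*j^3 - 6.8653*j^2 + 1.4138*j + 1.6389)/(0.0169*j^4 - 0.3796*j^3 + 2.1758*j^2 - 0.4964*j + 0.0289)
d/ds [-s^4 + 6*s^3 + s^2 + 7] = 2*s*(-2*s^2 + 9*s + 1)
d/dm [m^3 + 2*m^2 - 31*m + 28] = 3*m^2 + 4*m - 31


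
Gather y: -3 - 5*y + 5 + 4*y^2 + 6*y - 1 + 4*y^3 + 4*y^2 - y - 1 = 4*y^3 + 8*y^2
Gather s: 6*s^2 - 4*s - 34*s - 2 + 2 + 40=6*s^2 - 38*s + 40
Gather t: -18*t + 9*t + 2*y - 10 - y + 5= -9*t + y - 5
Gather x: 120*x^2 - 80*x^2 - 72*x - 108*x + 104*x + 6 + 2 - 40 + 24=40*x^2 - 76*x - 8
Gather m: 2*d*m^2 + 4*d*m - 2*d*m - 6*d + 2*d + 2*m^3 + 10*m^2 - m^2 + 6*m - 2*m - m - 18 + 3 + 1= -4*d + 2*m^3 + m^2*(2*d + 9) + m*(2*d + 3) - 14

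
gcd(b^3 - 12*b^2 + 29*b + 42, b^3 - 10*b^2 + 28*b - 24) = b - 6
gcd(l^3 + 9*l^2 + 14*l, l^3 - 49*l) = l^2 + 7*l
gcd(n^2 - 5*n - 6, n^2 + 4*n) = 1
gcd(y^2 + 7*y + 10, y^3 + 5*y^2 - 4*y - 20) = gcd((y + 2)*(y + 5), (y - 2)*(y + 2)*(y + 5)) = y^2 + 7*y + 10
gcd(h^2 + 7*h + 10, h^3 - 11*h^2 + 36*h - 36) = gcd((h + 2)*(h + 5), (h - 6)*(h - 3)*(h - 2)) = 1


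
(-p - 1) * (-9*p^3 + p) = 9*p^4 + 9*p^3 - p^2 - p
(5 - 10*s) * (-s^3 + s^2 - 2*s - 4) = 10*s^4 - 15*s^3 + 25*s^2 + 30*s - 20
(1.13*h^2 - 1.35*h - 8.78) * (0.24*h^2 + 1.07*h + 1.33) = 0.2712*h^4 + 0.8851*h^3 - 2.0488*h^2 - 11.1901*h - 11.6774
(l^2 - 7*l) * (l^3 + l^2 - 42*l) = l^5 - 6*l^4 - 49*l^3 + 294*l^2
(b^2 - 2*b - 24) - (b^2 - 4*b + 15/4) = 2*b - 111/4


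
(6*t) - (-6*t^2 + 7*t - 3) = 6*t^2 - t + 3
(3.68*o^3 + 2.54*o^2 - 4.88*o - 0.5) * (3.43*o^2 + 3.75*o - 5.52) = 12.6224*o^5 + 22.5122*o^4 - 27.527*o^3 - 34.0358*o^2 + 25.0626*o + 2.76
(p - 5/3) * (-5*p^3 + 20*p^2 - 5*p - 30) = -5*p^4 + 85*p^3/3 - 115*p^2/3 - 65*p/3 + 50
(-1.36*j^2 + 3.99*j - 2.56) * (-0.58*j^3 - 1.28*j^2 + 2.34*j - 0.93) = 0.7888*j^5 - 0.5734*j^4 - 6.8048*j^3 + 13.8782*j^2 - 9.7011*j + 2.3808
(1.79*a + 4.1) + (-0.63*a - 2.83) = 1.16*a + 1.27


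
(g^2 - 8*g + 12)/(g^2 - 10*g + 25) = (g^2 - 8*g + 12)/(g^2 - 10*g + 25)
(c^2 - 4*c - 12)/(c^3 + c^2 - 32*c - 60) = 1/(c + 5)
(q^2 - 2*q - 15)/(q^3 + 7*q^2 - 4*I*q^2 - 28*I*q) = (q^2 - 2*q - 15)/(q*(q^2 + q*(7 - 4*I) - 28*I))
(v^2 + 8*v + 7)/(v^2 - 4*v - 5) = (v + 7)/(v - 5)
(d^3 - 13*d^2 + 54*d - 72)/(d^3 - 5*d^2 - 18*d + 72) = (d - 4)/(d + 4)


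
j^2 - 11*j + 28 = (j - 7)*(j - 4)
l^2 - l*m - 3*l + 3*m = (l - 3)*(l - m)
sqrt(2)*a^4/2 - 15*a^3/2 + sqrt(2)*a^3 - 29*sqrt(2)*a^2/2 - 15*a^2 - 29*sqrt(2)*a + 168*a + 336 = (a - 8*sqrt(2))*(a - 3*sqrt(2))*(a + 7*sqrt(2)/2)*(sqrt(2)*a/2 + sqrt(2))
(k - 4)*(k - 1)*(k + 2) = k^3 - 3*k^2 - 6*k + 8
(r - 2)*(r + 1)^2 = r^3 - 3*r - 2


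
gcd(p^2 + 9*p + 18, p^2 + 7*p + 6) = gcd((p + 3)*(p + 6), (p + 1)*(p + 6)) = p + 6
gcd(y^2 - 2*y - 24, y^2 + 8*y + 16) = y + 4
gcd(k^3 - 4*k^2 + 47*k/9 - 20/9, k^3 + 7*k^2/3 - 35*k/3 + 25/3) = k^2 - 8*k/3 + 5/3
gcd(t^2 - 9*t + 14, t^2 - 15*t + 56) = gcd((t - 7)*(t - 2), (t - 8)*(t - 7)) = t - 7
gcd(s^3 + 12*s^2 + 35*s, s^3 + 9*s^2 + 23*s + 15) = s + 5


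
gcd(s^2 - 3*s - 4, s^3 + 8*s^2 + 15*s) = 1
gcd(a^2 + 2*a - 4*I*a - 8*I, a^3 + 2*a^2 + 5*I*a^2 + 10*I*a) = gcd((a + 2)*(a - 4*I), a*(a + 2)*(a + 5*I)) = a + 2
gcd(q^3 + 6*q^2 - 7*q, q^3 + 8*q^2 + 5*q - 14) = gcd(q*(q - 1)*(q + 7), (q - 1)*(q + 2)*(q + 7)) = q^2 + 6*q - 7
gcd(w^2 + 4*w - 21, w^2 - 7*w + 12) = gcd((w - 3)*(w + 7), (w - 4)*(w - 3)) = w - 3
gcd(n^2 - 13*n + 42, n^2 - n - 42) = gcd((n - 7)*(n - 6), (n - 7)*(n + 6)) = n - 7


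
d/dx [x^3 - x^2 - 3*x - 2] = 3*x^2 - 2*x - 3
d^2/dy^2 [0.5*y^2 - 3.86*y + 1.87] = 1.00000000000000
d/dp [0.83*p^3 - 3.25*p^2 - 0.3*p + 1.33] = 2.49*p^2 - 6.5*p - 0.3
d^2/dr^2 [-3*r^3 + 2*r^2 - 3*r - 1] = 4 - 18*r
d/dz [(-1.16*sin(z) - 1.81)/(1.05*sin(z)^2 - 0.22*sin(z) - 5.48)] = (1.218*sin(z)^2 + 3.801*sin(z) + 5.9586)*cos(z)/(1.1025*sin(z)^4 - 0.462*sin(z)^3 - 11.4596*sin(z)^2 + 2.4112*sin(z) + 30.0304)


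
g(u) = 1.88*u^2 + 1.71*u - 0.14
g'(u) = 3.76*u + 1.71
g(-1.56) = 1.77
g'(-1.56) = -4.16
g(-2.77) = 9.55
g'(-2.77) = -8.71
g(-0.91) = -0.14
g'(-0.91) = -1.71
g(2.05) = 11.27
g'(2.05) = 9.42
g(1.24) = 4.87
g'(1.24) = 6.37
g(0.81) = 2.48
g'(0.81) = 4.76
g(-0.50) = -0.52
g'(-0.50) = -0.17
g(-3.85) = 21.14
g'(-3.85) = -12.77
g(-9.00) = 136.75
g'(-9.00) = -32.13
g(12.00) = 291.10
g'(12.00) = 46.83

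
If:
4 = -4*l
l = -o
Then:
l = -1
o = 1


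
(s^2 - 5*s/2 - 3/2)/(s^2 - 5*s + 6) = (s + 1/2)/(s - 2)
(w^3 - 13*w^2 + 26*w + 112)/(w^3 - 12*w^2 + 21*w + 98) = (w - 8)/(w - 7)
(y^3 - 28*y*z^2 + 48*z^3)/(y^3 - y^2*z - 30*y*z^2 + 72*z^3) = (y - 2*z)/(y - 3*z)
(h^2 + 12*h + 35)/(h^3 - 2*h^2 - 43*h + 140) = (h + 5)/(h^2 - 9*h + 20)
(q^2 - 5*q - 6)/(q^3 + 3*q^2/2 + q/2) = 2*(q - 6)/(q*(2*q + 1))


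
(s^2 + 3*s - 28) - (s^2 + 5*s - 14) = -2*s - 14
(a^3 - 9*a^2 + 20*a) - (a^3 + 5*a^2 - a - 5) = -14*a^2 + 21*a + 5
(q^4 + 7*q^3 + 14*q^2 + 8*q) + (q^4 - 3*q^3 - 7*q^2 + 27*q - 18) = 2*q^4 + 4*q^3 + 7*q^2 + 35*q - 18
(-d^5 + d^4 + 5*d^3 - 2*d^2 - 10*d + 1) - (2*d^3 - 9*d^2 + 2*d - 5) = -d^5 + d^4 + 3*d^3 + 7*d^2 - 12*d + 6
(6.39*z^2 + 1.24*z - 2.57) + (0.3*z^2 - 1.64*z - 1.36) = 6.69*z^2 - 0.4*z - 3.93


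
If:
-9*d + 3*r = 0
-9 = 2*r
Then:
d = -3/2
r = -9/2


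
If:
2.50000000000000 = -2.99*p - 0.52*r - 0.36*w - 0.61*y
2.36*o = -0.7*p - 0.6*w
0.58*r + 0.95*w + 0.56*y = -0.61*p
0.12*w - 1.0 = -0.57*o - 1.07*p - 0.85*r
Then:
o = 0.195155458684944*y + 0.526843360033864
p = -0.16089468384515*y - 1.16646680829909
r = 0.153537436499842*y + 2.39198056757039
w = -0.579901006341438*y - 0.71137260645093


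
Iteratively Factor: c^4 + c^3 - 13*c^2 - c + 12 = (c - 1)*(c^3 + 2*c^2 - 11*c - 12) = (c - 3)*(c - 1)*(c^2 + 5*c + 4) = (c - 3)*(c - 1)*(c + 1)*(c + 4)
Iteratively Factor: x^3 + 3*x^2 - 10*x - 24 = (x + 2)*(x^2 + x - 12) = (x - 3)*(x + 2)*(x + 4)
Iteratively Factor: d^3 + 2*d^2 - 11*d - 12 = (d - 3)*(d^2 + 5*d + 4) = (d - 3)*(d + 4)*(d + 1)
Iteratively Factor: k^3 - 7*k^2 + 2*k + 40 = (k - 4)*(k^2 - 3*k - 10) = (k - 4)*(k + 2)*(k - 5)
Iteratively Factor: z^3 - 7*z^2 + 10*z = (z - 5)*(z^2 - 2*z) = z*(z - 5)*(z - 2)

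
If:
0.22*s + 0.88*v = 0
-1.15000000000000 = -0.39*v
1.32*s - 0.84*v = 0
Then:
No Solution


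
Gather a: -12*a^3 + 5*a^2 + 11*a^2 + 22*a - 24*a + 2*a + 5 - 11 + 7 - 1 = -12*a^3 + 16*a^2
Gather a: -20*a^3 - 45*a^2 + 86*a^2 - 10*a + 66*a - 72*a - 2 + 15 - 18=-20*a^3 + 41*a^2 - 16*a - 5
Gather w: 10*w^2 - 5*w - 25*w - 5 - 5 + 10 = 10*w^2 - 30*w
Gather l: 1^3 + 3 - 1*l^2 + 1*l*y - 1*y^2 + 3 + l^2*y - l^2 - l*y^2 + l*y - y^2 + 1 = l^2*(y - 2) + l*(-y^2 + 2*y) - 2*y^2 + 8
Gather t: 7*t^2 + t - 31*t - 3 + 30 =7*t^2 - 30*t + 27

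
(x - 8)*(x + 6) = x^2 - 2*x - 48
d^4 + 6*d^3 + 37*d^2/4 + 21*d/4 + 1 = (d + 1/2)^2*(d + 1)*(d + 4)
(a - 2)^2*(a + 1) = a^3 - 3*a^2 + 4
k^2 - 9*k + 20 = (k - 5)*(k - 4)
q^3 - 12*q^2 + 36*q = q*(q - 6)^2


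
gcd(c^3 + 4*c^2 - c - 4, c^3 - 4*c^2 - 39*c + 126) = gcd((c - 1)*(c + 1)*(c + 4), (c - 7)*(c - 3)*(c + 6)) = 1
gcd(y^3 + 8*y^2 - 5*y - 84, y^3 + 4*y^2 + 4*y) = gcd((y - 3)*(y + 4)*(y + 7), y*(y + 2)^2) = 1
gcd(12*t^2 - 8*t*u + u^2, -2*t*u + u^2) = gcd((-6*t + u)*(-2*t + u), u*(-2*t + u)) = 2*t - u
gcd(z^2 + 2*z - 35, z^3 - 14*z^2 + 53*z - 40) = z - 5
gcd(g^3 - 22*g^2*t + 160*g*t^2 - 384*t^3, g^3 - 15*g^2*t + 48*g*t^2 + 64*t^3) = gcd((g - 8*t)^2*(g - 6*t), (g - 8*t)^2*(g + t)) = g^2 - 16*g*t + 64*t^2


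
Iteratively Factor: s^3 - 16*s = (s)*(s^2 - 16) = s*(s - 4)*(s + 4)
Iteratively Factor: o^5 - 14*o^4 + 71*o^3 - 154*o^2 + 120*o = (o)*(o^4 - 14*o^3 + 71*o^2 - 154*o + 120) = o*(o - 4)*(o^3 - 10*o^2 + 31*o - 30) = o*(o - 4)*(o - 2)*(o^2 - 8*o + 15) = o*(o - 5)*(o - 4)*(o - 2)*(o - 3)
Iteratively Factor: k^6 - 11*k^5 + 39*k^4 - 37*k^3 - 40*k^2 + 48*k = (k - 3)*(k^5 - 8*k^4 + 15*k^3 + 8*k^2 - 16*k) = (k - 4)*(k - 3)*(k^4 - 4*k^3 - k^2 + 4*k) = k*(k - 4)*(k - 3)*(k^3 - 4*k^2 - k + 4) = k*(k - 4)*(k - 3)*(k + 1)*(k^2 - 5*k + 4) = k*(k - 4)*(k - 3)*(k - 1)*(k + 1)*(k - 4)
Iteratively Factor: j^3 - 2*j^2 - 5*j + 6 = (j - 3)*(j^2 + j - 2) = (j - 3)*(j + 2)*(j - 1)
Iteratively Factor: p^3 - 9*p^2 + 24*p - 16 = (p - 4)*(p^2 - 5*p + 4) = (p - 4)^2*(p - 1)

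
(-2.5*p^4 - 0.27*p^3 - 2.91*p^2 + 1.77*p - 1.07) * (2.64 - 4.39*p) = 10.975*p^5 - 5.4147*p^4 + 12.0621*p^3 - 15.4527*p^2 + 9.3701*p - 2.8248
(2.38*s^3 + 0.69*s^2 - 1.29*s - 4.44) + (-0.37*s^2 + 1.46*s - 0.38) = 2.38*s^3 + 0.32*s^2 + 0.17*s - 4.82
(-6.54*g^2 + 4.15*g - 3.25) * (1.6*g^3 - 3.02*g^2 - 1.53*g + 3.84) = -10.464*g^5 + 26.3908*g^4 - 7.7268*g^3 - 21.6481*g^2 + 20.9085*g - 12.48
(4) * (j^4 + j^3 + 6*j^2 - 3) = 4*j^4 + 4*j^3 + 24*j^2 - 12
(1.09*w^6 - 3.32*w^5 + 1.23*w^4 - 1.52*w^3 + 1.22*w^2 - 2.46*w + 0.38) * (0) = 0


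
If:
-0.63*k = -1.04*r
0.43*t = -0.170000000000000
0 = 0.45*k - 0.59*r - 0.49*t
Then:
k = -2.09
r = -1.27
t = -0.40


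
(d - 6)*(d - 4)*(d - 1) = d^3 - 11*d^2 + 34*d - 24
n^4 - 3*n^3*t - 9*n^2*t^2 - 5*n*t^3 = n*(n - 5*t)*(n + t)^2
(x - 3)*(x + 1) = x^2 - 2*x - 3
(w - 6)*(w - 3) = w^2 - 9*w + 18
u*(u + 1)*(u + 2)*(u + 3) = u^4 + 6*u^3 + 11*u^2 + 6*u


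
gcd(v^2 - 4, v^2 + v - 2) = v + 2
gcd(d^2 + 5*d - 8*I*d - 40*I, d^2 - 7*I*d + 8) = d - 8*I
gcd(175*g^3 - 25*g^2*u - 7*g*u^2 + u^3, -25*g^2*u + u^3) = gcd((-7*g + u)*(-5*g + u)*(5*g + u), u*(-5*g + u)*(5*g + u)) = -25*g^2 + u^2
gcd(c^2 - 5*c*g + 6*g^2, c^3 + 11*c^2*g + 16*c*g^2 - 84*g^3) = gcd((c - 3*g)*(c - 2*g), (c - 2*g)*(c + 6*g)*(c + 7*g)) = c - 2*g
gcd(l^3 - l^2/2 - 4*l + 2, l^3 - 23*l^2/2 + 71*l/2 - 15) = l - 1/2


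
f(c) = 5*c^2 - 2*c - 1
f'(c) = 10*c - 2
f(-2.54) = 36.34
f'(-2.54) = -27.40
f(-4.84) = 125.81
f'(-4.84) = -50.40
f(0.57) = -0.52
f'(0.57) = 3.70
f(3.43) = 50.96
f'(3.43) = 32.30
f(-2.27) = 29.30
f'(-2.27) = -24.70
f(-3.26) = 58.66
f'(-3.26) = -34.60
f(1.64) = 9.17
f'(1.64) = 14.40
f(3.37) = 49.04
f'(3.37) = 31.70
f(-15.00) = 1154.00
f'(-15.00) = -152.00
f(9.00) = 386.00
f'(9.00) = 88.00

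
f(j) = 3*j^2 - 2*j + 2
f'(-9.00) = -56.00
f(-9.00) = 263.00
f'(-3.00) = -20.00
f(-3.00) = 35.00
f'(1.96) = 9.76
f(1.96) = 9.60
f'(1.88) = 9.28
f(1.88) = 8.84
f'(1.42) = 6.52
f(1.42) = 5.21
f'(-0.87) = -7.22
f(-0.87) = 6.01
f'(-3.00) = -20.00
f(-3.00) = 35.00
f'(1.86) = 9.16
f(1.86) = 8.66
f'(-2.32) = -15.92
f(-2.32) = 22.79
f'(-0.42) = -4.52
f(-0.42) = 3.37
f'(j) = 6*j - 2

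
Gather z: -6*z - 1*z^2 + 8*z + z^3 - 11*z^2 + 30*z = z^3 - 12*z^2 + 32*z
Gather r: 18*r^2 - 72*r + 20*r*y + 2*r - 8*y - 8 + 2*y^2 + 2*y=18*r^2 + r*(20*y - 70) + 2*y^2 - 6*y - 8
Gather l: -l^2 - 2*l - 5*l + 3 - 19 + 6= -l^2 - 7*l - 10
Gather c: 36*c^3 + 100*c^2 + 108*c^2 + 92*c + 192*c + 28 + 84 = 36*c^3 + 208*c^2 + 284*c + 112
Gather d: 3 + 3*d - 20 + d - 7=4*d - 24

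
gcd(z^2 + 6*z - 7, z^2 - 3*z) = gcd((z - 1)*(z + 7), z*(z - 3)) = 1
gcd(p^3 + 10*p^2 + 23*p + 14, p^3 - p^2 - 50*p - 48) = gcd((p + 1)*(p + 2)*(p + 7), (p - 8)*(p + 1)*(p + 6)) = p + 1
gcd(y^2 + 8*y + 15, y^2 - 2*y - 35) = y + 5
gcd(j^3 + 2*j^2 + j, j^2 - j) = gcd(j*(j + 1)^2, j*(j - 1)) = j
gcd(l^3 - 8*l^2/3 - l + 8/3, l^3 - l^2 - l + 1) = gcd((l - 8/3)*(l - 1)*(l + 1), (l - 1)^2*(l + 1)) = l^2 - 1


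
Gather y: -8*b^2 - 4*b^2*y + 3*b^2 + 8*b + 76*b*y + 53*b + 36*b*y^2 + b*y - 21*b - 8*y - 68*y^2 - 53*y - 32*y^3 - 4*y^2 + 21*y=-5*b^2 + 40*b - 32*y^3 + y^2*(36*b - 72) + y*(-4*b^2 + 77*b - 40)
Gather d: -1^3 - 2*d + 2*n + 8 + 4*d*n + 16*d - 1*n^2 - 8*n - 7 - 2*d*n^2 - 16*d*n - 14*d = d*(-2*n^2 - 12*n) - n^2 - 6*n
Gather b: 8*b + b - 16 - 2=9*b - 18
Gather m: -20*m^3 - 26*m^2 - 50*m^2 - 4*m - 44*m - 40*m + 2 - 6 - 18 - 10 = -20*m^3 - 76*m^2 - 88*m - 32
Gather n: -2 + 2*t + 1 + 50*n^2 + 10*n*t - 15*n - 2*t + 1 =50*n^2 + n*(10*t - 15)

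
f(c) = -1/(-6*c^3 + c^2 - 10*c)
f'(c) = -(18*c^2 - 2*c + 10)/(-6*c^3 + c^2 - 10*c)^2 = 2*(-9*c^2 + c - 5)/(c^2*(6*c^2 - c + 10)^2)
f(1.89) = 0.02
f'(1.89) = -0.02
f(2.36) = 0.01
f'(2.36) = -0.01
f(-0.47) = -0.18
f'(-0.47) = -0.49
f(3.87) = 0.00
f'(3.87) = -0.00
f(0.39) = 0.24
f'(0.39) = -0.71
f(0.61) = 0.14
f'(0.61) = -0.31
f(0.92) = 0.08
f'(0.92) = -0.14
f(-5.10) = -0.00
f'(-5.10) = -0.00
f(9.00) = 0.00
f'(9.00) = 0.00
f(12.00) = 0.00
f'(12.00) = 0.00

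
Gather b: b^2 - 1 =b^2 - 1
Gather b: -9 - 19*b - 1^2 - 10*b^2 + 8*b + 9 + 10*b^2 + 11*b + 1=0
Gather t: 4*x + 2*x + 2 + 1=6*x + 3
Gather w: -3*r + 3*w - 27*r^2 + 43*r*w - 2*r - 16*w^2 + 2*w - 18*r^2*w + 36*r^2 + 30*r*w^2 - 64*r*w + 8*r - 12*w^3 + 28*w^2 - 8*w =9*r^2 + 3*r - 12*w^3 + w^2*(30*r + 12) + w*(-18*r^2 - 21*r - 3)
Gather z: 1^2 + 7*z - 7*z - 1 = 0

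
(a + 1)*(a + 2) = a^2 + 3*a + 2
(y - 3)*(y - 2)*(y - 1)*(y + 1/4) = y^4 - 23*y^3/4 + 19*y^2/2 - 13*y/4 - 3/2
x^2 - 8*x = x*(x - 8)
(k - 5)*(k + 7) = k^2 + 2*k - 35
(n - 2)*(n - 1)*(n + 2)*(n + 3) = n^4 + 2*n^3 - 7*n^2 - 8*n + 12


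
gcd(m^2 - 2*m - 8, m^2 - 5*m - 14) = m + 2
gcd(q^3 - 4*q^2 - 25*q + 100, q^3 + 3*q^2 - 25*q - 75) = q^2 - 25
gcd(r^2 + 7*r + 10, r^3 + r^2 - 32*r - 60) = r^2 + 7*r + 10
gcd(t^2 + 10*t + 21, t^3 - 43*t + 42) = t + 7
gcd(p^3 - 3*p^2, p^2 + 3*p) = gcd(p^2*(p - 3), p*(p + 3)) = p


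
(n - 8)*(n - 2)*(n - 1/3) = n^3 - 31*n^2/3 + 58*n/3 - 16/3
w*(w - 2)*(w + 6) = w^3 + 4*w^2 - 12*w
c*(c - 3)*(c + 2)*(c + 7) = c^4 + 6*c^3 - 13*c^2 - 42*c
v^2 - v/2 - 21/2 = (v - 7/2)*(v + 3)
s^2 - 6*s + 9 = (s - 3)^2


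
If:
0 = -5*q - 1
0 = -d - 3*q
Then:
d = 3/5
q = -1/5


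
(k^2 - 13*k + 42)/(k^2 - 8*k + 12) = (k - 7)/(k - 2)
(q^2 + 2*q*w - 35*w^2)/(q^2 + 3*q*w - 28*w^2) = (q - 5*w)/(q - 4*w)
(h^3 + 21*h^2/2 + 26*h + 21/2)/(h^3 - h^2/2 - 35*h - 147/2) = (2*h^2 + 15*h + 7)/(2*h^2 - 7*h - 49)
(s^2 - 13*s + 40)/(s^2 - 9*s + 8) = (s - 5)/(s - 1)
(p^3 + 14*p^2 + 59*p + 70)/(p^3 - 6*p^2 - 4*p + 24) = (p^2 + 12*p + 35)/(p^2 - 8*p + 12)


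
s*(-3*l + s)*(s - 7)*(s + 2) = -3*l*s^3 + 15*l*s^2 + 42*l*s + s^4 - 5*s^3 - 14*s^2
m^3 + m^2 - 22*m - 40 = (m - 5)*(m + 2)*(m + 4)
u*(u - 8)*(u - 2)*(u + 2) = u^4 - 8*u^3 - 4*u^2 + 32*u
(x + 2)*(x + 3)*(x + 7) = x^3 + 12*x^2 + 41*x + 42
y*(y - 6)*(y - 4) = y^3 - 10*y^2 + 24*y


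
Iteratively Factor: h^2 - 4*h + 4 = (h - 2)*(h - 2)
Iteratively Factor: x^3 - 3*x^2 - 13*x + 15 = (x + 3)*(x^2 - 6*x + 5) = (x - 1)*(x + 3)*(x - 5)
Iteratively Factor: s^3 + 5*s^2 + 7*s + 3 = (s + 1)*(s^2 + 4*s + 3) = (s + 1)*(s + 3)*(s + 1)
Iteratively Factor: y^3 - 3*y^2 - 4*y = (y - 4)*(y^2 + y) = y*(y - 4)*(y + 1)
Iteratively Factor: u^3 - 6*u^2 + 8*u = (u)*(u^2 - 6*u + 8) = u*(u - 4)*(u - 2)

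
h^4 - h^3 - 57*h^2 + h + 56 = (h - 8)*(h - 1)*(h + 1)*(h + 7)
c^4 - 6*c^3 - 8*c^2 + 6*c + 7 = (c - 7)*(c - 1)*(c + 1)^2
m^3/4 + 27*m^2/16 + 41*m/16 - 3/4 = (m/4 + 1)*(m - 1/4)*(m + 3)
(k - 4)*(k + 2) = k^2 - 2*k - 8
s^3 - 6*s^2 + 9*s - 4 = (s - 4)*(s - 1)^2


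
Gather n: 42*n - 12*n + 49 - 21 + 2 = 30*n + 30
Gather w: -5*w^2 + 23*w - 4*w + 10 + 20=-5*w^2 + 19*w + 30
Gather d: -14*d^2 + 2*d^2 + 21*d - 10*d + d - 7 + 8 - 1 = -12*d^2 + 12*d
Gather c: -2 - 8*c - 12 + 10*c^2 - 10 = 10*c^2 - 8*c - 24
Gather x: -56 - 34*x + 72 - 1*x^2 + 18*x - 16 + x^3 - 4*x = x^3 - x^2 - 20*x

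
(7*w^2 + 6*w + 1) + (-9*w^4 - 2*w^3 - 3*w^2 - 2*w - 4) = -9*w^4 - 2*w^3 + 4*w^2 + 4*w - 3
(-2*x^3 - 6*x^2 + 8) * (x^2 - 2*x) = -2*x^5 - 2*x^4 + 12*x^3 + 8*x^2 - 16*x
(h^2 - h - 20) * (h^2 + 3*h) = h^4 + 2*h^3 - 23*h^2 - 60*h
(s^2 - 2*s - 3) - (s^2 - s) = -s - 3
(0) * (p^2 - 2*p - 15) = 0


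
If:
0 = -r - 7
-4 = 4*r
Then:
No Solution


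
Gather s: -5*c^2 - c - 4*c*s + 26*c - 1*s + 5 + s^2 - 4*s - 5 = -5*c^2 + 25*c + s^2 + s*(-4*c - 5)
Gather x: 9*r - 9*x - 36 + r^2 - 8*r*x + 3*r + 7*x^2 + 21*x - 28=r^2 + 12*r + 7*x^2 + x*(12 - 8*r) - 64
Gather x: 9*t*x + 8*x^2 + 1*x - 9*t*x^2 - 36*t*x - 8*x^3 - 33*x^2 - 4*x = -8*x^3 + x^2*(-9*t - 25) + x*(-27*t - 3)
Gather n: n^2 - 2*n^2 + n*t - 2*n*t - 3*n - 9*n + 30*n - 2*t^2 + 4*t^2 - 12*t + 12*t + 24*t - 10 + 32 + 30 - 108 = -n^2 + n*(18 - t) + 2*t^2 + 24*t - 56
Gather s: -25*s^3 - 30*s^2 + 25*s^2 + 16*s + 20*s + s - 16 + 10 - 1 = -25*s^3 - 5*s^2 + 37*s - 7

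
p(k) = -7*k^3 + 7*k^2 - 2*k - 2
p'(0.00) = -2.00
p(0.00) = -2.00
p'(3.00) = -149.00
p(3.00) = -134.00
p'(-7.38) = -1249.07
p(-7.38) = 3207.64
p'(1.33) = -20.53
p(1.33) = -8.75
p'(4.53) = -369.52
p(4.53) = -518.13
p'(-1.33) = -57.77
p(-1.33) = 29.51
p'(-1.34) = -58.47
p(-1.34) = 30.09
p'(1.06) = -10.76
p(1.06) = -4.59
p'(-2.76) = -200.61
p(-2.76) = 204.02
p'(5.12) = -480.82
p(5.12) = -768.26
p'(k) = -21*k^2 + 14*k - 2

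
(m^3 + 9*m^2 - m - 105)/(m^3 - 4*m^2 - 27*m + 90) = (m + 7)/(m - 6)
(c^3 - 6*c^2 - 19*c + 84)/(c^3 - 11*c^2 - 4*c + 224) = (c - 3)/(c - 8)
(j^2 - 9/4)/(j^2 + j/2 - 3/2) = (j - 3/2)/(j - 1)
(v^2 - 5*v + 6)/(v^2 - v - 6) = (v - 2)/(v + 2)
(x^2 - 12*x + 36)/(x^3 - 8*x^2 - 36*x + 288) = (x - 6)/(x^2 - 2*x - 48)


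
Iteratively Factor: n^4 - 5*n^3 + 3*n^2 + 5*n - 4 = (n - 1)*(n^3 - 4*n^2 - n + 4) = (n - 1)*(n + 1)*(n^2 - 5*n + 4) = (n - 1)^2*(n + 1)*(n - 4)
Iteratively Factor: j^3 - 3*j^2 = (j)*(j^2 - 3*j) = j*(j - 3)*(j)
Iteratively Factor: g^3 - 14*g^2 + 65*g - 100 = (g - 5)*(g^2 - 9*g + 20) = (g - 5)^2*(g - 4)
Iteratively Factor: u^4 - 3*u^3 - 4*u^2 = (u)*(u^3 - 3*u^2 - 4*u) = u*(u + 1)*(u^2 - 4*u) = u*(u - 4)*(u + 1)*(u)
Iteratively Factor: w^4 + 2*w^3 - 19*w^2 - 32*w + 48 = (w - 4)*(w^3 + 6*w^2 + 5*w - 12) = (w - 4)*(w - 1)*(w^2 + 7*w + 12) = (w - 4)*(w - 1)*(w + 4)*(w + 3)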